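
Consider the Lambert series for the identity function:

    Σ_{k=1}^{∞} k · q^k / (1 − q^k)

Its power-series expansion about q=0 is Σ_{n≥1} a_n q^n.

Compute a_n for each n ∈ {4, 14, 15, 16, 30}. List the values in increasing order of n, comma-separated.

7, 24, 24, 31, 72

n=4: 4·1 2·2 1·4  f→[4+2+1]=7
[q^14] f(14)=14,f(7)=7,f(2)=2,f(1)=1 ⇒ 24
d|15:{1,3,5,15}  Σf=1+3+5+15=24
d|16:{1,2,4,8,16}  Σf=1+2+4+8+16=31
q^30  k|30↦f(k): 30:30 15:15 10:10 6:6 5:5 3:3 2:2 1:1  a_30=72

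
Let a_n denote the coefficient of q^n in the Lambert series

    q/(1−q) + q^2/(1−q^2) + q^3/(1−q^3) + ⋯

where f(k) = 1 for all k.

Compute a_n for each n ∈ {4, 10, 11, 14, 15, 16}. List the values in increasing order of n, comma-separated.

q^4  k|4↦f(k): 1:1 2:1 4:1  a_4=3
n=10: 1·10 2·5 5·2 10·1  f→[1+1+1+1]=4
q^11  k|11↦f(k): 1:1 11:1  a_11=2
[q^14] f(14)=1,f(7)=1,f(2)=1,f(1)=1 ⇒ 4
q^15  k|15↦f(k): 1:1 3:1 5:1 15:1  a_15=4
q^16  k|16↦f(k): 16:1 8:1 4:1 2:1 1:1  a_16=5

3, 4, 2, 4, 4, 5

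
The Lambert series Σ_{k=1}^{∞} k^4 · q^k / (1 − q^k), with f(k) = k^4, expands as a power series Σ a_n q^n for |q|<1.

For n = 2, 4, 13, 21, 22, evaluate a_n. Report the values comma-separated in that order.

q^2  k|2↦f(k): 2:16 1:1  a_2=17
[q^4] f(1)=1,f(2)=16,f(4)=256 ⇒ 273
q^13  k|13↦f(k): 13:28561 1:1  a_13=28562
d|21:{1,3,7,21}  Σf=1+81+2401+194481=196964
d|22:{1,2,11,22}  Σf=1+16+14641+234256=248914

17, 273, 28562, 196964, 248914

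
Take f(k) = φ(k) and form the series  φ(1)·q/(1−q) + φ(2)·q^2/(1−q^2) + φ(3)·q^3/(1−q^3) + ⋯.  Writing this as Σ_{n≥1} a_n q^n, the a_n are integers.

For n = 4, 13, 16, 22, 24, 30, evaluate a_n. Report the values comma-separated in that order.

q^4  k|4↦φ(k): 4:2 2:1 1:1  a_4=4
q^13  k|13↦φ(k): 13:12 1:1  a_13=13
q^16  k|16↦φ(k): 1:1 2:1 4:2 8:4 16:8  a_16=16
q^22  k|22↦φ(k): 22:10 11:10 2:1 1:1  a_22=22
n=24: 1·24 2·12 3·8 4·6 6·4 8·3 12·2 24·1  φ→[1+1+2+2+2+4+4+8]=24
n=30: 30·1 15·2 10·3 6·5 5·6 3·10 2·15 1·30  φ→[8+8+4+2+4+2+1+1]=30

4, 13, 16, 22, 24, 30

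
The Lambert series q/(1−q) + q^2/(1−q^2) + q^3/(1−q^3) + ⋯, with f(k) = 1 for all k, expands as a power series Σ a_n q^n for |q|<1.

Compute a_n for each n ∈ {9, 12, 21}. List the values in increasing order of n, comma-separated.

3, 6, 4

q^9  k|9↦f(k): 9:1 3:1 1:1  a_9=3
d|12:{12,6,4,3,2,1}  Σf=1+1+1+1+1+1=6
q^21  k|21↦f(k): 1:1 3:1 7:1 21:1  a_21=4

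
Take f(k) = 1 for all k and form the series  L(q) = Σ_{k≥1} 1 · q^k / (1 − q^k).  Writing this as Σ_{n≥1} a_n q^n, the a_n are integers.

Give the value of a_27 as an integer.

a_27 = 4

q^27  k|27↦f(k): 1:1 3:1 9:1 27:1  a_27=4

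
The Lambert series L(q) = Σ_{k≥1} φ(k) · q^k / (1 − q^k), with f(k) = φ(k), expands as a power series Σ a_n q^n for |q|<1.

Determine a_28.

q^28  k|28↦φ(k): 28:12 14:6 7:6 4:2 2:1 1:1  a_28=28

a_28 = 28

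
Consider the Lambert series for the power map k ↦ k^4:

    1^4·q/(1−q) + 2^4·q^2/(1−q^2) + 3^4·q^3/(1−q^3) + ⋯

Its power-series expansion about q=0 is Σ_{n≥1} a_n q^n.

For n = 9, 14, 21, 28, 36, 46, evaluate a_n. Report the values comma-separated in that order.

d|9:{1,3,9}  Σf=1+81+6561=6643
q^14  k|14↦f(k): 14:38416 7:2401 2:16 1:1  a_14=40834
q^21  k|21↦f(k): 1:1 3:81 7:2401 21:194481  a_21=196964
n=28: 1·28 2·14 4·7 7·4 14·2 28·1  f→[1+16+256+2401+38416+614656]=655746
n=36: 1·36 2·18 3·12 4·9 6·6 9·4 12·3 18·2 36·1  f→[1+16+81+256+1296+6561+20736+104976+1679616]=1813539
[q^46] f(1)=1,f(2)=16,f(23)=279841,f(46)=4477456 ⇒ 4757314

6643, 40834, 196964, 655746, 1813539, 4757314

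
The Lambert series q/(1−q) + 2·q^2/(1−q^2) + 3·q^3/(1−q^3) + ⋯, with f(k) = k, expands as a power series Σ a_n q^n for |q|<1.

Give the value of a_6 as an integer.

q^6  k|6↦f(k): 6:6 3:3 2:2 1:1  a_6=12

a_6 = 12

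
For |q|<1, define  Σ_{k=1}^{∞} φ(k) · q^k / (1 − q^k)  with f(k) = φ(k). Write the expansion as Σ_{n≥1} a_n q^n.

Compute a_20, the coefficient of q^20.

n=20: 20·1 10·2 5·4 4·5 2·10 1·20  φ→[8+4+4+2+1+1]=20

a_20 = 20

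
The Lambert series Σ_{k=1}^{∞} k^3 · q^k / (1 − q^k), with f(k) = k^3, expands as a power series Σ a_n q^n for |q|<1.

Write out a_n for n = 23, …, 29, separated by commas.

d|23:{23,1}  Σf=12167+1=12168
q^24  k|24↦f(k): 1:1 2:8 3:27 4:64 6:216 8:512 12:1728 24:13824  a_24=16380
[q^25] f(25)=15625,f(5)=125,f(1)=1 ⇒ 15751
n=26: 1·26 2·13 13·2 26·1  f→[1+8+2197+17576]=19782
d|27:{1,3,9,27}  Σf=1+27+729+19683=20440
q^28  k|28↦f(k): 1:1 2:8 4:64 7:343 14:2744 28:21952  a_28=25112
q^29  k|29↦f(k): 29:24389 1:1  a_29=24390

12168, 16380, 15751, 19782, 20440, 25112, 24390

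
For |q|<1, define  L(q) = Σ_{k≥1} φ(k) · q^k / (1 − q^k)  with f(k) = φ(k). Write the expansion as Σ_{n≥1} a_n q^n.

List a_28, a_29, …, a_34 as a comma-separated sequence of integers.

n=28: 28·1 14·2 7·4 4·7 2·14 1·28  φ→[12+6+6+2+1+1]=28
n=29: 1·29 29·1  φ→[1+28]=29
q^30  k|30↦φ(k): 30:8 15:8 10:4 6:2 5:4 3:2 2:1 1:1  a_30=30
[q^31] φ(31)=30,φ(1)=1 ⇒ 31
[q^32] φ(1)=1,φ(2)=1,φ(4)=2,φ(8)=4,φ(16)=8,φ(32)=16 ⇒ 32
d|33:{1,3,11,33}  Σφ=1+2+10+20=33
[q^34] φ(1)=1,φ(2)=1,φ(17)=16,φ(34)=16 ⇒ 34

28, 29, 30, 31, 32, 33, 34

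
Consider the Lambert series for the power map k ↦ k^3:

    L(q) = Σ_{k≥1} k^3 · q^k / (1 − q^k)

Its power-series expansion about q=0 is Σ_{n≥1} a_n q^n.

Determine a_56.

[q^56] f(1)=1,f(2)=8,f(4)=64,f(7)=343,f(8)=512,f(14)=2744,f(28)=21952,f(56)=175616 ⇒ 201240

a_56 = 201240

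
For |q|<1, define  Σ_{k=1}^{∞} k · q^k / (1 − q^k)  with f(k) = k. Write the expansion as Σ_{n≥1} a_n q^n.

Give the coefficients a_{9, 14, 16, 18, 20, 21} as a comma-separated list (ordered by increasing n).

n=9: 9·1 3·3 1·9  f→[9+3+1]=13
d|14:{1,2,7,14}  Σf=1+2+7+14=24
n=16: 1·16 2·8 4·4 8·2 16·1  f→[1+2+4+8+16]=31
q^18  k|18↦f(k): 1:1 2:2 3:3 6:6 9:9 18:18  a_18=39
[q^20] f(1)=1,f(2)=2,f(4)=4,f(5)=5,f(10)=10,f(20)=20 ⇒ 42
n=21: 1·21 3·7 7·3 21·1  f→[1+3+7+21]=32

13, 24, 31, 39, 42, 32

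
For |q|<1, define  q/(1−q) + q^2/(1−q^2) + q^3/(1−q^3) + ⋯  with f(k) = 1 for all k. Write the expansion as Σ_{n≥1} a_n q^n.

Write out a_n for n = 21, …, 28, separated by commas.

d|21:{1,3,7,21}  Σf=1+1+1+1=4
[q^22] f(1)=1,f(2)=1,f(11)=1,f(22)=1 ⇒ 4
[q^23] f(23)=1,f(1)=1 ⇒ 2
d|24:{24,12,8,6,4,3,2,1}  Σf=1+1+1+1+1+1+1+1=8
d|25:{25,5,1}  Σf=1+1+1=3
[q^26] f(1)=1,f(2)=1,f(13)=1,f(26)=1 ⇒ 4
n=27: 27·1 9·3 3·9 1·27  f→[1+1+1+1]=4
n=28: 28·1 14·2 7·4 4·7 2·14 1·28  f→[1+1+1+1+1+1]=6

4, 4, 2, 8, 3, 4, 4, 6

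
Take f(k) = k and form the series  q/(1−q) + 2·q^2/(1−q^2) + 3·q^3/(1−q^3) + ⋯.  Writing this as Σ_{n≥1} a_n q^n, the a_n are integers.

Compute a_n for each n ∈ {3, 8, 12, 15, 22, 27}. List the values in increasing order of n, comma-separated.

4, 15, 28, 24, 36, 40

q^3  k|3↦f(k): 3:3 1:1  a_3=4
d|8:{1,2,4,8}  Σf=1+2+4+8=15
[q^12] f(1)=1,f(2)=2,f(3)=3,f(4)=4,f(6)=6,f(12)=12 ⇒ 28
[q^15] f(15)=15,f(5)=5,f(3)=3,f(1)=1 ⇒ 24
q^22  k|22↦f(k): 1:1 2:2 11:11 22:22  a_22=36
q^27  k|27↦f(k): 27:27 9:9 3:3 1:1  a_27=40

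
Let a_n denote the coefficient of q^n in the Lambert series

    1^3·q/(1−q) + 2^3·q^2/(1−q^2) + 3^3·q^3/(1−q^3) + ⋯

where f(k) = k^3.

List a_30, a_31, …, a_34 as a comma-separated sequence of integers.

31752, 29792, 37449, 37296, 44226

n=30: 1·30 2·15 3·10 5·6 6·5 10·3 15·2 30·1  f→[1+8+27+125+216+1000+3375+27000]=31752
n=31: 1·31 31·1  f→[1+29791]=29792
[q^32] f(1)=1,f(2)=8,f(4)=64,f(8)=512,f(16)=4096,f(32)=32768 ⇒ 37449
q^33  k|33↦f(k): 33:35937 11:1331 3:27 1:1  a_33=37296
[q^34] f(34)=39304,f(17)=4913,f(2)=8,f(1)=1 ⇒ 44226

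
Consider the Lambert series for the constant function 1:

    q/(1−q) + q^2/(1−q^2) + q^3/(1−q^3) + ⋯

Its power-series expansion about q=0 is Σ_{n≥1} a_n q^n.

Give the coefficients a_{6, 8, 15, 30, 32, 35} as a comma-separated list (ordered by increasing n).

4, 4, 4, 8, 6, 4

[q^6] f(6)=1,f(3)=1,f(2)=1,f(1)=1 ⇒ 4
n=8: 1·8 2·4 4·2 8·1  f→[1+1+1+1]=4
[q^15] f(1)=1,f(3)=1,f(5)=1,f(15)=1 ⇒ 4
[q^30] f(1)=1,f(2)=1,f(3)=1,f(5)=1,f(6)=1,f(10)=1,f(15)=1,f(30)=1 ⇒ 8
n=32: 32·1 16·2 8·4 4·8 2·16 1·32  f→[1+1+1+1+1+1]=6
[q^35] f(35)=1,f(7)=1,f(5)=1,f(1)=1 ⇒ 4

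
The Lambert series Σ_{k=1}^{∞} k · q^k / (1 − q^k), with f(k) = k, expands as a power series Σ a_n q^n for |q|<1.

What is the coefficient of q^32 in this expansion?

[q^32] f(1)=1,f(2)=2,f(4)=4,f(8)=8,f(16)=16,f(32)=32 ⇒ 63

a_32 = 63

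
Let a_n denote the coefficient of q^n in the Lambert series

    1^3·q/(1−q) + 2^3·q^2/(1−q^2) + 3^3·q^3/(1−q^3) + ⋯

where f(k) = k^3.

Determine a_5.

q^5  k|5↦f(k): 1:1 5:125  a_5=126

a_5 = 126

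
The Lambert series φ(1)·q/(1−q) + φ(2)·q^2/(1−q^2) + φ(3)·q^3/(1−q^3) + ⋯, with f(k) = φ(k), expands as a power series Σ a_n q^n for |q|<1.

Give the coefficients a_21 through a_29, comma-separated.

q^21  k|21↦φ(k): 21:12 7:6 3:2 1:1  a_21=21
d|22:{1,2,11,22}  Σφ=1+1+10+10=22
q^23  k|23↦φ(k): 1:1 23:22  a_23=23
d|24:{1,2,3,4,6,8,12,24}  Σφ=1+1+2+2+2+4+4+8=24
n=25: 1·25 5·5 25·1  φ→[1+4+20]=25
[q^26] φ(26)=12,φ(13)=12,φ(2)=1,φ(1)=1 ⇒ 26
n=27: 1·27 3·9 9·3 27·1  φ→[1+2+6+18]=27
n=28: 28·1 14·2 7·4 4·7 2·14 1·28  φ→[12+6+6+2+1+1]=28
[q^29] φ(1)=1,φ(29)=28 ⇒ 29

21, 22, 23, 24, 25, 26, 27, 28, 29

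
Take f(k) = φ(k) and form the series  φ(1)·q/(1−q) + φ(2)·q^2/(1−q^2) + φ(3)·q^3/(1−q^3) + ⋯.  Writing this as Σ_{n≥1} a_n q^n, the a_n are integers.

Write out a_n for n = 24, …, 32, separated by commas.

d|24:{1,2,3,4,6,8,12,24}  Σφ=1+1+2+2+2+4+4+8=24
q^25  k|25↦φ(k): 25:20 5:4 1:1  a_25=25
d|26:{26,13,2,1}  Σφ=12+12+1+1=26
q^27  k|27↦φ(k): 1:1 3:2 9:6 27:18  a_27=27
q^28  k|28↦φ(k): 28:12 14:6 7:6 4:2 2:1 1:1  a_28=28
[q^29] φ(1)=1,φ(29)=28 ⇒ 29
d|30:{1,2,3,5,6,10,15,30}  Σφ=1+1+2+4+2+4+8+8=30
n=31: 1·31 31·1  φ→[1+30]=31
n=32: 32·1 16·2 8·4 4·8 2·16 1·32  φ→[16+8+4+2+1+1]=32

24, 25, 26, 27, 28, 29, 30, 31, 32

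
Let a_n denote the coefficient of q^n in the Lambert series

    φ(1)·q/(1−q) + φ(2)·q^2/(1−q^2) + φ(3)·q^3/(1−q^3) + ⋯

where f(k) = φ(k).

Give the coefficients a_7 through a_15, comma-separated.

n=7: 1·7 7·1  φ→[1+6]=7
[q^8] φ(1)=1,φ(2)=1,φ(4)=2,φ(8)=4 ⇒ 8
[q^9] φ(9)=6,φ(3)=2,φ(1)=1 ⇒ 9
n=10: 1·10 2·5 5·2 10·1  φ→[1+1+4+4]=10
d|11:{11,1}  Σφ=10+1=11
d|12:{1,2,3,4,6,12}  Σφ=1+1+2+2+2+4=12
n=13: 1·13 13·1  φ→[1+12]=13
q^14  k|14↦φ(k): 14:6 7:6 2:1 1:1  a_14=14
n=15: 15·1 5·3 3·5 1·15  φ→[8+4+2+1]=15

7, 8, 9, 10, 11, 12, 13, 14, 15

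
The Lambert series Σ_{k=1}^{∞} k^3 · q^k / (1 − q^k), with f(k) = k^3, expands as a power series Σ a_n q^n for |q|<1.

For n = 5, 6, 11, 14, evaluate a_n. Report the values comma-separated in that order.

126, 252, 1332, 3096

q^5  k|5↦f(k): 1:1 5:125  a_5=126
[q^6] f(1)=1,f(2)=8,f(3)=27,f(6)=216 ⇒ 252
n=11: 11·1 1·11  f→[1331+1]=1332
n=14: 14·1 7·2 2·7 1·14  f→[2744+343+8+1]=3096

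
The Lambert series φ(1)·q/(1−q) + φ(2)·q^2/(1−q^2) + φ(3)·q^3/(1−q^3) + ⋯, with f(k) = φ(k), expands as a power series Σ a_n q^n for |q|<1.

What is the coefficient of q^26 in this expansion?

d|26:{26,13,2,1}  Σφ=12+12+1+1=26

a_26 = 26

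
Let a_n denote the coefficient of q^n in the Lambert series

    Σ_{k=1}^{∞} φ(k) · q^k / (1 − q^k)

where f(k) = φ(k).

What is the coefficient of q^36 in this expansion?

d|36:{1,2,3,4,6,9,12,18,36}  Σφ=1+1+2+2+2+6+4+6+12=36

a_36 = 36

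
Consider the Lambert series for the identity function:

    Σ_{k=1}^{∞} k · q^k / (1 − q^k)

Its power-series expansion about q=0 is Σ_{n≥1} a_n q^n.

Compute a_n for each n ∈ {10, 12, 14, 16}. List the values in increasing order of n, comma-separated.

18, 28, 24, 31

[q^10] f(1)=1,f(2)=2,f(5)=5,f(10)=10 ⇒ 18
n=12: 12·1 6·2 4·3 3·4 2·6 1·12  f→[12+6+4+3+2+1]=28
q^14  k|14↦f(k): 1:1 2:2 7:7 14:14  a_14=24
[q^16] f(16)=16,f(8)=8,f(4)=4,f(2)=2,f(1)=1 ⇒ 31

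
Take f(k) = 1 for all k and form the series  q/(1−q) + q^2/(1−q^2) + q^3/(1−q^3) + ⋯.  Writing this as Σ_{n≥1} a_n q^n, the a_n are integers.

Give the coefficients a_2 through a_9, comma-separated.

2, 2, 3, 2, 4, 2, 4, 3

n=2: 1·2 2·1  f→[1+1]=2
n=3: 1·3 3·1  f→[1+1]=2
[q^4] f(4)=1,f(2)=1,f(1)=1 ⇒ 3
[q^5] f(1)=1,f(5)=1 ⇒ 2
[q^6] f(1)=1,f(2)=1,f(3)=1,f(6)=1 ⇒ 4
n=7: 1·7 7·1  f→[1+1]=2
n=8: 1·8 2·4 4·2 8·1  f→[1+1+1+1]=4
n=9: 1·9 3·3 9·1  f→[1+1+1]=3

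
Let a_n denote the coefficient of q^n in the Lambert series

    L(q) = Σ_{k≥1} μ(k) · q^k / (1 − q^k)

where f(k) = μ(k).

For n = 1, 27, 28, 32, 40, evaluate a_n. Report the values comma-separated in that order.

[q^1] μ(1)=1 ⇒ 1
d|27:{27,9,3,1}  Σμ=0+0+(-1)+1=0
d|28:{28,14,7,4,2,1}  Σμ=0+1+(-1)+0+(-1)+1=0
[q^32] μ(32)=0,μ(16)=0,μ(8)=0,μ(4)=0,μ(2)=-1,μ(1)=1 ⇒ 0
q^40  k|40↦μ(k): 40:0 20:0 10:1 8:0 5:-1 4:0 2:-1 1:1  a_40=0

1, 0, 0, 0, 0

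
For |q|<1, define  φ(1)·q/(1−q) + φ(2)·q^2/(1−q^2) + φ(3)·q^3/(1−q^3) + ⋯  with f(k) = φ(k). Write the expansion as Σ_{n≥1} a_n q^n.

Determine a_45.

d|45:{1,3,5,9,15,45}  Σφ=1+2+4+6+8+24=45

a_45 = 45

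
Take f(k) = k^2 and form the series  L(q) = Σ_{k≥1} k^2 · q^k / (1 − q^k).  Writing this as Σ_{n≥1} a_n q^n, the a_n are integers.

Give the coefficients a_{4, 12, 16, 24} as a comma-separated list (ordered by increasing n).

n=4: 4·1 2·2 1·4  f→[16+4+1]=21
q^12  k|12↦f(k): 12:144 6:36 4:16 3:9 2:4 1:1  a_12=210
d|16:{16,8,4,2,1}  Σf=256+64+16+4+1=341
[q^24] f(24)=576,f(12)=144,f(8)=64,f(6)=36,f(4)=16,f(3)=9,f(2)=4,f(1)=1 ⇒ 850

21, 210, 341, 850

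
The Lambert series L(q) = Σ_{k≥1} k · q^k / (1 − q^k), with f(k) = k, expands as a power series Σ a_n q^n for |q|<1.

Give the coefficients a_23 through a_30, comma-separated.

24, 60, 31, 42, 40, 56, 30, 72

[q^23] f(1)=1,f(23)=23 ⇒ 24
n=24: 1·24 2·12 3·8 4·6 6·4 8·3 12·2 24·1  f→[1+2+3+4+6+8+12+24]=60
n=25: 25·1 5·5 1·25  f→[25+5+1]=31
n=26: 26·1 13·2 2·13 1·26  f→[26+13+2+1]=42
d|27:{1,3,9,27}  Σf=1+3+9+27=40
q^28  k|28↦f(k): 1:1 2:2 4:4 7:7 14:14 28:28  a_28=56
q^29  k|29↦f(k): 29:29 1:1  a_29=30
q^30  k|30↦f(k): 1:1 2:2 3:3 5:5 6:6 10:10 15:15 30:30  a_30=72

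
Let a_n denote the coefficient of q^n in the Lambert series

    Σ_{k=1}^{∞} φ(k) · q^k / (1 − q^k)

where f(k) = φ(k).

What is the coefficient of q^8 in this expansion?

q^8  k|8↦φ(k): 1:1 2:1 4:2 8:4  a_8=8

a_8 = 8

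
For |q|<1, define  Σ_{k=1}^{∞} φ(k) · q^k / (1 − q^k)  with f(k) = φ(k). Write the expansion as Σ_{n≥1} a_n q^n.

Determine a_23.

d|23:{23,1}  Σφ=22+1=23

a_23 = 23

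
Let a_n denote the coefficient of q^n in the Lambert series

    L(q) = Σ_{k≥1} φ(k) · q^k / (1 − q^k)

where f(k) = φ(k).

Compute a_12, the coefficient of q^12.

q^12  k|12↦φ(k): 12:4 6:2 4:2 3:2 2:1 1:1  a_12=12

a_12 = 12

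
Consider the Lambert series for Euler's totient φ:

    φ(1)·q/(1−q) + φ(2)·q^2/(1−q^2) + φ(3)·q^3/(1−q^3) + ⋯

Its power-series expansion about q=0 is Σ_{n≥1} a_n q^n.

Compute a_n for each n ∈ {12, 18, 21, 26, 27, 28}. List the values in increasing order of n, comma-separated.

d|12:{12,6,4,3,2,1}  Σφ=4+2+2+2+1+1=12
n=18: 1·18 2·9 3·6 6·3 9·2 18·1  φ→[1+1+2+2+6+6]=18
[q^21] φ(21)=12,φ(7)=6,φ(3)=2,φ(1)=1 ⇒ 21
[q^26] φ(1)=1,φ(2)=1,φ(13)=12,φ(26)=12 ⇒ 26
[q^27] φ(27)=18,φ(9)=6,φ(3)=2,φ(1)=1 ⇒ 27
q^28  k|28↦φ(k): 28:12 14:6 7:6 4:2 2:1 1:1  a_28=28

12, 18, 21, 26, 27, 28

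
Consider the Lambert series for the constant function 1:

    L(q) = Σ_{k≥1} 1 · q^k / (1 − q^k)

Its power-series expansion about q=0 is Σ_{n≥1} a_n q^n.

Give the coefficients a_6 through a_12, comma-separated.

q^6  k|6↦f(k): 6:1 3:1 2:1 1:1  a_6=4
n=7: 1·7 7·1  f→[1+1]=2
d|8:{1,2,4,8}  Σf=1+1+1+1=4
[q^9] f(9)=1,f(3)=1,f(1)=1 ⇒ 3
d|10:{1,2,5,10}  Σf=1+1+1+1=4
[q^11] f(11)=1,f(1)=1 ⇒ 2
d|12:{1,2,3,4,6,12}  Σf=1+1+1+1+1+1=6

4, 2, 4, 3, 4, 2, 6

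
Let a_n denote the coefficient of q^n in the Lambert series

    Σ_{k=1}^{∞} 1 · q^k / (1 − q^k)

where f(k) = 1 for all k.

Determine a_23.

d|23:{1,23}  Σf=1+1=2

a_23 = 2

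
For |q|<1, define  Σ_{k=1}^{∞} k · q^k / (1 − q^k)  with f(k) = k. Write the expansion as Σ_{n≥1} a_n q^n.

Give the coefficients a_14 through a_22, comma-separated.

n=14: 14·1 7·2 2·7 1·14  f→[14+7+2+1]=24
n=15: 15·1 5·3 3·5 1·15  f→[15+5+3+1]=24
[q^16] f(1)=1,f(2)=2,f(4)=4,f(8)=8,f(16)=16 ⇒ 31
n=17: 1·17 17·1  f→[1+17]=18
q^18  k|18↦f(k): 18:18 9:9 6:6 3:3 2:2 1:1  a_18=39
n=19: 1·19 19·1  f→[1+19]=20
[q^20] f(20)=20,f(10)=10,f(5)=5,f(4)=4,f(2)=2,f(1)=1 ⇒ 42
[q^21] f(1)=1,f(3)=3,f(7)=7,f(21)=21 ⇒ 32
d|22:{1,2,11,22}  Σf=1+2+11+22=36

24, 24, 31, 18, 39, 20, 42, 32, 36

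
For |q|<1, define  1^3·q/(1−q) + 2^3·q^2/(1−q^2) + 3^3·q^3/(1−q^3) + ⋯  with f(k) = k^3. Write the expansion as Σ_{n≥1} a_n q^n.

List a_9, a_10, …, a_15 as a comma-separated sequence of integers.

757, 1134, 1332, 2044, 2198, 3096, 3528

[q^9] f(9)=729,f(3)=27,f(1)=1 ⇒ 757
q^10  k|10↦f(k): 1:1 2:8 5:125 10:1000  a_10=1134
q^11  k|11↦f(k): 1:1 11:1331  a_11=1332
q^12  k|12↦f(k): 12:1728 6:216 4:64 3:27 2:8 1:1  a_12=2044
n=13: 1·13 13·1  f→[1+2197]=2198
d|14:{14,7,2,1}  Σf=2744+343+8+1=3096
n=15: 15·1 5·3 3·5 1·15  f→[3375+125+27+1]=3528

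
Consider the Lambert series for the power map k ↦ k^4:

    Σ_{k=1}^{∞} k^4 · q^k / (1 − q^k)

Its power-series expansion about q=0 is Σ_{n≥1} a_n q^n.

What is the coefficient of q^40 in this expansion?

a_40 = 2734994

q^40  k|40↦f(k): 40:2560000 20:160000 10:10000 8:4096 5:625 4:256 2:16 1:1  a_40=2734994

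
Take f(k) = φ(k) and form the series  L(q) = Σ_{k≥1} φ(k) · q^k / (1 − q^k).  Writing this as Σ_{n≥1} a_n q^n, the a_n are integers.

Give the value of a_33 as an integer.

[q^33] φ(33)=20,φ(11)=10,φ(3)=2,φ(1)=1 ⇒ 33

a_33 = 33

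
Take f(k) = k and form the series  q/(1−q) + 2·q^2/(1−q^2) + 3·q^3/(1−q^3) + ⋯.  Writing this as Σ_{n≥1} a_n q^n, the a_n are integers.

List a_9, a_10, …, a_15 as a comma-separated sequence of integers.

13, 18, 12, 28, 14, 24, 24

q^9  k|9↦f(k): 1:1 3:3 9:9  a_9=13
[q^10] f(10)=10,f(5)=5,f(2)=2,f(1)=1 ⇒ 18
q^11  k|11↦f(k): 1:1 11:11  a_11=12
[q^12] f(1)=1,f(2)=2,f(3)=3,f(4)=4,f(6)=6,f(12)=12 ⇒ 28
n=13: 1·13 13·1  f→[1+13]=14
[q^14] f(1)=1,f(2)=2,f(7)=7,f(14)=14 ⇒ 24
[q^15] f(1)=1,f(3)=3,f(5)=5,f(15)=15 ⇒ 24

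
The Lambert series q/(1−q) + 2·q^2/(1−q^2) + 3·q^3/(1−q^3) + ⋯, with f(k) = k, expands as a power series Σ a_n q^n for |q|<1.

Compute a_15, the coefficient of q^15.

[q^15] f(15)=15,f(5)=5,f(3)=3,f(1)=1 ⇒ 24

a_15 = 24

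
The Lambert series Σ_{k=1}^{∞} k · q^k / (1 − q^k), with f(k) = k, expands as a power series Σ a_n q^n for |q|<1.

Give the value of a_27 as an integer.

a_27 = 40

d|27:{1,3,9,27}  Σf=1+3+9+27=40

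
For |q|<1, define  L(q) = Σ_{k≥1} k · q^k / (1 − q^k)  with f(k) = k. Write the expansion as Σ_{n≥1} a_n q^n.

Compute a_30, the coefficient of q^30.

[q^30] f(30)=30,f(15)=15,f(10)=10,f(6)=6,f(5)=5,f(3)=3,f(2)=2,f(1)=1 ⇒ 72

a_30 = 72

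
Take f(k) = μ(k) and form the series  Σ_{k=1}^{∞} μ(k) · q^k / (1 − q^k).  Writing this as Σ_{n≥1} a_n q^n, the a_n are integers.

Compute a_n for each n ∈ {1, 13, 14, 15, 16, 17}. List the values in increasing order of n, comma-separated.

1, 0, 0, 0, 0, 0

d|1:{1}  Σμ=1=1
d|13:{13,1}  Σμ=(-1)+1=0
d|14:{14,7,2,1}  Σμ=1+(-1)+(-1)+1=0
n=15: 15·1 5·3 3·5 1·15  μ→[1+(-1)+(-1)+1]=0
q^16  k|16↦μ(k): 1:1 2:-1 4:0 8:0 16:0  a_16=0
[q^17] μ(1)=1,μ(17)=-1 ⇒ 0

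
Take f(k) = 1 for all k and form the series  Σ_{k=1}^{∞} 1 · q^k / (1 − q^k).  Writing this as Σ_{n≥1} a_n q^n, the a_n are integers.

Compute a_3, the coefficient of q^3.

[q^3] f(1)=1,f(3)=1 ⇒ 2

a_3 = 2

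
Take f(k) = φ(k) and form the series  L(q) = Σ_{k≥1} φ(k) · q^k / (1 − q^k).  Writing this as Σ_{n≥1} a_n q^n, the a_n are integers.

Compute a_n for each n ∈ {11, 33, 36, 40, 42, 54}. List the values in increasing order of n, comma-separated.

[q^11] φ(1)=1,φ(11)=10 ⇒ 11
d|33:{33,11,3,1}  Σφ=20+10+2+1=33
d|36:{1,2,3,4,6,9,12,18,36}  Σφ=1+1+2+2+2+6+4+6+12=36
d|40:{40,20,10,8,5,4,2,1}  Σφ=16+8+4+4+4+2+1+1=40
q^42  k|42↦φ(k): 42:12 21:12 14:6 7:6 6:2 3:2 2:1 1:1  a_42=42
d|54:{54,27,18,9,6,3,2,1}  Σφ=18+18+6+6+2+2+1+1=54

11, 33, 36, 40, 42, 54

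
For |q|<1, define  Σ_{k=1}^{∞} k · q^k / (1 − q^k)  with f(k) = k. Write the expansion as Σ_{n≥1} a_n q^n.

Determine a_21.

q^21  k|21↦f(k): 1:1 3:3 7:7 21:21  a_21=32

a_21 = 32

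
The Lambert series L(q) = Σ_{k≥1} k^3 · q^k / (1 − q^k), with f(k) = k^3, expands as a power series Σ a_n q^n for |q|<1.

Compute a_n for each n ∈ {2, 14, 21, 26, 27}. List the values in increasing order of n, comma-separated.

9, 3096, 9632, 19782, 20440

d|2:{2,1}  Σf=8+1=9
d|14:{1,2,7,14}  Σf=1+8+343+2744=3096
[q^21] f(1)=1,f(3)=27,f(7)=343,f(21)=9261 ⇒ 9632
[q^26] f(1)=1,f(2)=8,f(13)=2197,f(26)=17576 ⇒ 19782
d|27:{1,3,9,27}  Σf=1+27+729+19683=20440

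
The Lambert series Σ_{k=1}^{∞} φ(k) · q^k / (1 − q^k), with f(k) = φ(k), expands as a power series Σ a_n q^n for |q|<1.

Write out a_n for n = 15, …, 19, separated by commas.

q^15  k|15↦φ(k): 1:1 3:2 5:4 15:8  a_15=15
d|16:{1,2,4,8,16}  Σφ=1+1+2+4+8=16
n=17: 17·1 1·17  φ→[16+1]=17
d|18:{1,2,3,6,9,18}  Σφ=1+1+2+2+6+6=18
[q^19] φ(19)=18,φ(1)=1 ⇒ 19

15, 16, 17, 18, 19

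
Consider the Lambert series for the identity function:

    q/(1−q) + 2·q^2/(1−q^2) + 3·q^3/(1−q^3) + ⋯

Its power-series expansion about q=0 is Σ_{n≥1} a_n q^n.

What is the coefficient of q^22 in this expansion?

d|22:{1,2,11,22}  Σf=1+2+11+22=36

a_22 = 36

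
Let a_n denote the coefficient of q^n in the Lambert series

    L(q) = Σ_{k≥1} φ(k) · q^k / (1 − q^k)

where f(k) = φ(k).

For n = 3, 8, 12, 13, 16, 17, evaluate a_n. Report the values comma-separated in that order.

[q^3] φ(1)=1,φ(3)=2 ⇒ 3
d|8:{1,2,4,8}  Σφ=1+1+2+4=8
d|12:{1,2,3,4,6,12}  Σφ=1+1+2+2+2+4=12
d|13:{1,13}  Σφ=1+12=13
q^16  k|16↦φ(k): 16:8 8:4 4:2 2:1 1:1  a_16=16
[q^17] φ(17)=16,φ(1)=1 ⇒ 17

3, 8, 12, 13, 16, 17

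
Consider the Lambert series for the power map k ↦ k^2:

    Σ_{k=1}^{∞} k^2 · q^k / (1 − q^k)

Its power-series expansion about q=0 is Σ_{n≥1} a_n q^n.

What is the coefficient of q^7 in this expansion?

a_7 = 50

n=7: 1·7 7·1  f→[1+49]=50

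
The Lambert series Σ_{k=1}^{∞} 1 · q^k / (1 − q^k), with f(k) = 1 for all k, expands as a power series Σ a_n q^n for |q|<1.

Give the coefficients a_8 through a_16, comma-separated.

[q^8] f(8)=1,f(4)=1,f(2)=1,f(1)=1 ⇒ 4
d|9:{1,3,9}  Σf=1+1+1=3
q^10  k|10↦f(k): 1:1 2:1 5:1 10:1  a_10=4
n=11: 1·11 11·1  f→[1+1]=2
[q^12] f(1)=1,f(2)=1,f(3)=1,f(4)=1,f(6)=1,f(12)=1 ⇒ 6
d|13:{1,13}  Σf=1+1=2
d|14:{14,7,2,1}  Σf=1+1+1+1=4
[q^15] f(15)=1,f(5)=1,f(3)=1,f(1)=1 ⇒ 4
n=16: 16·1 8·2 4·4 2·8 1·16  f→[1+1+1+1+1]=5

4, 3, 4, 2, 6, 2, 4, 4, 5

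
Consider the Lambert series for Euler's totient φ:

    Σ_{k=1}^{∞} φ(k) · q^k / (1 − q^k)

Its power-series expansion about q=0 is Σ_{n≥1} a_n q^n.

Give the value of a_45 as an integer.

q^45  k|45↦φ(k): 1:1 3:2 5:4 9:6 15:8 45:24  a_45=45

a_45 = 45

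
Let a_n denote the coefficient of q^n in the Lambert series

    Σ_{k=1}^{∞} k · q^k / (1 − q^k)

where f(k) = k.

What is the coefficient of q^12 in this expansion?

d|12:{12,6,4,3,2,1}  Σf=12+6+4+3+2+1=28

a_12 = 28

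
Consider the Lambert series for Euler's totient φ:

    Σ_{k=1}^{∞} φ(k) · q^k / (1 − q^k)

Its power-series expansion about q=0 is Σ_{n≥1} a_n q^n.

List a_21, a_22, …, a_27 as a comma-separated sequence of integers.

d|21:{1,3,7,21}  Σφ=1+2+6+12=21
n=22: 1·22 2·11 11·2 22·1  φ→[1+1+10+10]=22
q^23  k|23↦φ(k): 23:22 1:1  a_23=23
n=24: 24·1 12·2 8·3 6·4 4·6 3·8 2·12 1·24  φ→[8+4+4+2+2+2+1+1]=24
n=25: 1·25 5·5 25·1  φ→[1+4+20]=25
n=26: 1·26 2·13 13·2 26·1  φ→[1+1+12+12]=26
d|27:{1,3,9,27}  Σφ=1+2+6+18=27

21, 22, 23, 24, 25, 26, 27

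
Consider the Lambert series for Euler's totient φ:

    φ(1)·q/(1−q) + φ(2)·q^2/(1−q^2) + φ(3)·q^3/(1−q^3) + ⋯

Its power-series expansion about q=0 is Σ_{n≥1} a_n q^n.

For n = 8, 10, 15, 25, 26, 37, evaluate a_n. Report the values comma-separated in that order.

[q^8] φ(8)=4,φ(4)=2,φ(2)=1,φ(1)=1 ⇒ 8
q^10  k|10↦φ(k): 10:4 5:4 2:1 1:1  a_10=10
n=15: 1·15 3·5 5·3 15·1  φ→[1+2+4+8]=15
n=25: 1·25 5·5 25·1  φ→[1+4+20]=25
[q^26] φ(1)=1,φ(2)=1,φ(13)=12,φ(26)=12 ⇒ 26
q^37  k|37↦φ(k): 1:1 37:36  a_37=37

8, 10, 15, 25, 26, 37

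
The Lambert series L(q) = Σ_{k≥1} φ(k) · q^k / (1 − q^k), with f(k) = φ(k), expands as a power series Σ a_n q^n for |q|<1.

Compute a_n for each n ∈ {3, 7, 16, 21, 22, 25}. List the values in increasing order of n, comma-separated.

q^3  k|3↦φ(k): 3:2 1:1  a_3=3
n=7: 7·1 1·7  φ→[6+1]=7
[q^16] φ(1)=1,φ(2)=1,φ(4)=2,φ(8)=4,φ(16)=8 ⇒ 16
[q^21] φ(1)=1,φ(3)=2,φ(7)=6,φ(21)=12 ⇒ 21
[q^22] φ(1)=1,φ(2)=1,φ(11)=10,φ(22)=10 ⇒ 22
q^25  k|25↦φ(k): 25:20 5:4 1:1  a_25=25

3, 7, 16, 21, 22, 25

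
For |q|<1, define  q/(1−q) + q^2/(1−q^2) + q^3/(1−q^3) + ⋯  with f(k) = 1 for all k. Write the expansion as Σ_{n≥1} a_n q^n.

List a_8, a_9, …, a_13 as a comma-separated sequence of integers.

4, 3, 4, 2, 6, 2

d|8:{1,2,4,8}  Σf=1+1+1+1=4
n=9: 1·9 3·3 9·1  f→[1+1+1]=3
q^10  k|10↦f(k): 1:1 2:1 5:1 10:1  a_10=4
q^11  k|11↦f(k): 1:1 11:1  a_11=2
n=12: 1·12 2·6 3·4 4·3 6·2 12·1  f→[1+1+1+1+1+1]=6
q^13  k|13↦f(k): 1:1 13:1  a_13=2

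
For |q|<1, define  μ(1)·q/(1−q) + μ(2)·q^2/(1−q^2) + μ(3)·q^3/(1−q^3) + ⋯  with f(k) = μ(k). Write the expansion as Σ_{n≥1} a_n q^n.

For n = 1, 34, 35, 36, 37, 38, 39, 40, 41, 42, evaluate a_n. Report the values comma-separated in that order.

1, 0, 0, 0, 0, 0, 0, 0, 0, 0

q^1  k|1↦μ(k): 1:1  a_1=1
[q^34] μ(34)=1,μ(17)=-1,μ(2)=-1,μ(1)=1 ⇒ 0
n=35: 1·35 5·7 7·5 35·1  μ→[1+(-1)+(-1)+1]=0
[q^36] μ(36)=0,μ(18)=0,μ(12)=0,μ(9)=0,μ(6)=1,μ(4)=0,μ(3)=-1,μ(2)=-1,μ(1)=1 ⇒ 0
d|37:{1,37}  Σμ=1+(-1)=0
d|38:{1,2,19,38}  Σμ=1+(-1)+(-1)+1=0
q^39  k|39↦μ(k): 1:1 3:-1 13:-1 39:1  a_39=0
q^40  k|40↦μ(k): 1:1 2:-1 4:0 5:-1 8:0 10:1 20:0 40:0  a_40=0
q^41  k|41↦μ(k): 1:1 41:-1  a_41=0
n=42: 42·1 21·2 14·3 7·6 6·7 3·14 2·21 1·42  μ→[(-1)+1+1+(-1)+1+(-1)+(-1)+1]=0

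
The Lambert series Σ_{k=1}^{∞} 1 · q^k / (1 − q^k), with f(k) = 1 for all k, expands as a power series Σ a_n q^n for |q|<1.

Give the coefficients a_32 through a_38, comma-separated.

d|32:{1,2,4,8,16,32}  Σf=1+1+1+1+1+1=6
n=33: 33·1 11·3 3·11 1·33  f→[1+1+1+1]=4
[q^34] f(34)=1,f(17)=1,f(2)=1,f(1)=1 ⇒ 4
n=35: 35·1 7·5 5·7 1·35  f→[1+1+1+1]=4
[q^36] f(36)=1,f(18)=1,f(12)=1,f(9)=1,f(6)=1,f(4)=1,f(3)=1,f(2)=1,f(1)=1 ⇒ 9
q^37  k|37↦f(k): 37:1 1:1  a_37=2
q^38  k|38↦f(k): 1:1 2:1 19:1 38:1  a_38=4

6, 4, 4, 4, 9, 2, 4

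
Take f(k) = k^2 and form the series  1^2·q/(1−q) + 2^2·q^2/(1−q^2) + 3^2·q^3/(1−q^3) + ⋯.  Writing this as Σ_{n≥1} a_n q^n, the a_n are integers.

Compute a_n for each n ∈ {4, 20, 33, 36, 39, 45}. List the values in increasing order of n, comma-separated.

n=4: 4·1 2·2 1·4  f→[16+4+1]=21
n=20: 1·20 2·10 4·5 5·4 10·2 20·1  f→[1+4+16+25+100+400]=546
n=33: 1·33 3·11 11·3 33·1  f→[1+9+121+1089]=1220
q^36  k|36↦f(k): 1:1 2:4 3:9 4:16 6:36 9:81 12:144 18:324 36:1296  a_36=1911
d|39:{39,13,3,1}  Σf=1521+169+9+1=1700
q^45  k|45↦f(k): 1:1 3:9 5:25 9:81 15:225 45:2025  a_45=2366

21, 546, 1220, 1911, 1700, 2366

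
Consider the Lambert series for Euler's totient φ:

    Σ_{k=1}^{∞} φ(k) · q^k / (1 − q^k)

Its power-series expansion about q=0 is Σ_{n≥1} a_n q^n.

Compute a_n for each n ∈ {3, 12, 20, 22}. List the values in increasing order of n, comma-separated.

[q^3] φ(1)=1,φ(3)=2 ⇒ 3
[q^12] φ(1)=1,φ(2)=1,φ(3)=2,φ(4)=2,φ(6)=2,φ(12)=4 ⇒ 12
d|20:{1,2,4,5,10,20}  Σφ=1+1+2+4+4+8=20
[q^22] φ(1)=1,φ(2)=1,φ(11)=10,φ(22)=10 ⇒ 22

3, 12, 20, 22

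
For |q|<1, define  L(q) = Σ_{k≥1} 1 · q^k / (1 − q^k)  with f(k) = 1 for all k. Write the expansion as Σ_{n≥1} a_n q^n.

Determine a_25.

d|25:{1,5,25}  Σf=1+1+1=3

a_25 = 3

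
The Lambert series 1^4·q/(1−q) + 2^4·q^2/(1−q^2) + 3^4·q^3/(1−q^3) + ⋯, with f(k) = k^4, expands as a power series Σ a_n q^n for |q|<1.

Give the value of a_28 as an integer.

d|28:{28,14,7,4,2,1}  Σf=614656+38416+2401+256+16+1=655746

a_28 = 655746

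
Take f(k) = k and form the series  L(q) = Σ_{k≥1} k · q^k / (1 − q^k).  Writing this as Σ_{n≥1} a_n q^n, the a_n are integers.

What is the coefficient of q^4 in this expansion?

n=4: 1·4 2·2 4·1  f→[1+2+4]=7

a_4 = 7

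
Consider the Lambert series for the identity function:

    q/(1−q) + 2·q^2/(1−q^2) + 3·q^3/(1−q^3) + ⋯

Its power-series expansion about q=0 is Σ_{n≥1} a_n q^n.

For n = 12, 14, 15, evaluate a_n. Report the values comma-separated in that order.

28, 24, 24

[q^12] f(12)=12,f(6)=6,f(4)=4,f(3)=3,f(2)=2,f(1)=1 ⇒ 28
[q^14] f(14)=14,f(7)=7,f(2)=2,f(1)=1 ⇒ 24
d|15:{1,3,5,15}  Σf=1+3+5+15=24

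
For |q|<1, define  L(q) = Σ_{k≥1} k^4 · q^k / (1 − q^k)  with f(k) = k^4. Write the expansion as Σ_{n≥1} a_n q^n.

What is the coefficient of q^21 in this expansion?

a_21 = 196964

n=21: 1·21 3·7 7·3 21·1  f→[1+81+2401+194481]=196964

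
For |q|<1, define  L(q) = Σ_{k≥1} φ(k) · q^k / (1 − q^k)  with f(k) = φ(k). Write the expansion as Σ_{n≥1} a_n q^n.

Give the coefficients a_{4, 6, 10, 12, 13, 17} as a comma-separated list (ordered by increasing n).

d|4:{4,2,1}  Σφ=2+1+1=4
n=6: 6·1 3·2 2·3 1·6  φ→[2+2+1+1]=6
[q^10] φ(10)=4,φ(5)=4,φ(2)=1,φ(1)=1 ⇒ 10
d|12:{12,6,4,3,2,1}  Σφ=4+2+2+2+1+1=12
d|13:{1,13}  Σφ=1+12=13
n=17: 1·17 17·1  φ→[1+16]=17

4, 6, 10, 12, 13, 17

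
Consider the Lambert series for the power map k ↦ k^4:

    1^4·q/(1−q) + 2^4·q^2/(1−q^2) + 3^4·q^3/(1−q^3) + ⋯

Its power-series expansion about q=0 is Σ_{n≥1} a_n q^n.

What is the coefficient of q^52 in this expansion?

a_52 = 7797426

d|52:{1,2,4,13,26,52}  Σf=1+16+256+28561+456976+7311616=7797426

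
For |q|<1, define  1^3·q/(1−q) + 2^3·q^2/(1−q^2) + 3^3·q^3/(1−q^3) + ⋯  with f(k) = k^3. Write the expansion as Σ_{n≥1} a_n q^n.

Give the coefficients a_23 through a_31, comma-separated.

12168, 16380, 15751, 19782, 20440, 25112, 24390, 31752, 29792

[q^23] f(1)=1,f(23)=12167 ⇒ 12168
q^24  k|24↦f(k): 24:13824 12:1728 8:512 6:216 4:64 3:27 2:8 1:1  a_24=16380
[q^25] f(1)=1,f(5)=125,f(25)=15625 ⇒ 15751
[q^26] f(26)=17576,f(13)=2197,f(2)=8,f(1)=1 ⇒ 19782
d|27:{1,3,9,27}  Σf=1+27+729+19683=20440
d|28:{1,2,4,7,14,28}  Σf=1+8+64+343+2744+21952=25112
n=29: 29·1 1·29  f→[24389+1]=24390
d|30:{30,15,10,6,5,3,2,1}  Σf=27000+3375+1000+216+125+27+8+1=31752
n=31: 31·1 1·31  f→[29791+1]=29792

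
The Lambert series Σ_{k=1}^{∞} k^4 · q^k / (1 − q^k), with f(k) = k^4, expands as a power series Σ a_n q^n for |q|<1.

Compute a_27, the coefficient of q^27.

[q^27] f(27)=531441,f(9)=6561,f(3)=81,f(1)=1 ⇒ 538084

a_27 = 538084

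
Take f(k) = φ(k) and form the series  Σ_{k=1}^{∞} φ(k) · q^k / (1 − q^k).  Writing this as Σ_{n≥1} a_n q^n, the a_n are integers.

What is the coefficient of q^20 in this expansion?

n=20: 20·1 10·2 5·4 4·5 2·10 1·20  φ→[8+4+4+2+1+1]=20

a_20 = 20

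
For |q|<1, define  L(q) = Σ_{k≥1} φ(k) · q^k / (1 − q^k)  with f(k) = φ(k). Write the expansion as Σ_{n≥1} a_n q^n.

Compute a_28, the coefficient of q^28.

d|28:{1,2,4,7,14,28}  Σφ=1+1+2+6+6+12=28

a_28 = 28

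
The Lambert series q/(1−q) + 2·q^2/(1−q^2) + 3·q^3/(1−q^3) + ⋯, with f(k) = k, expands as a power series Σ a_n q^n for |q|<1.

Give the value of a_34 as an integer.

a_34 = 54

q^34  k|34↦f(k): 1:1 2:2 17:17 34:34  a_34=54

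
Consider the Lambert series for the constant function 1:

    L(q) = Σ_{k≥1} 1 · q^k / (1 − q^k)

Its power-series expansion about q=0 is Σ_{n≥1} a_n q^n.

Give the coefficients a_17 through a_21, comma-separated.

[q^17] f(1)=1,f(17)=1 ⇒ 2
[q^18] f(1)=1,f(2)=1,f(3)=1,f(6)=1,f(9)=1,f(18)=1 ⇒ 6
q^19  k|19↦f(k): 19:1 1:1  a_19=2
d|20:{1,2,4,5,10,20}  Σf=1+1+1+1+1+1=6
[q^21] f(21)=1,f(7)=1,f(3)=1,f(1)=1 ⇒ 4

2, 6, 2, 6, 4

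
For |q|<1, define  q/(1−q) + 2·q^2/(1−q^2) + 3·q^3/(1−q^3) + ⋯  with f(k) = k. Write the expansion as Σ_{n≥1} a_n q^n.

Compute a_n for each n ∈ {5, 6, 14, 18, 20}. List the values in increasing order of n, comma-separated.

[q^5] f(5)=5,f(1)=1 ⇒ 6
q^6  k|6↦f(k): 1:1 2:2 3:3 6:6  a_6=12
q^14  k|14↦f(k): 1:1 2:2 7:7 14:14  a_14=24
n=18: 18·1 9·2 6·3 3·6 2·9 1·18  f→[18+9+6+3+2+1]=39
d|20:{1,2,4,5,10,20}  Σf=1+2+4+5+10+20=42

6, 12, 24, 39, 42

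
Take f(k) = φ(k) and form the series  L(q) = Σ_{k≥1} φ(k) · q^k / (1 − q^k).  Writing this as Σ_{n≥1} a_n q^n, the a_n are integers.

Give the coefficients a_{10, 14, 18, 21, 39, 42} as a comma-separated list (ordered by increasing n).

d|10:{10,5,2,1}  Σφ=4+4+1+1=10
[q^14] φ(14)=6,φ(7)=6,φ(2)=1,φ(1)=1 ⇒ 14
d|18:{1,2,3,6,9,18}  Σφ=1+1+2+2+6+6=18
d|21:{21,7,3,1}  Σφ=12+6+2+1=21
d|39:{1,3,13,39}  Σφ=1+2+12+24=39
n=42: 42·1 21·2 14·3 7·6 6·7 3·14 2·21 1·42  φ→[12+12+6+6+2+2+1+1]=42

10, 14, 18, 21, 39, 42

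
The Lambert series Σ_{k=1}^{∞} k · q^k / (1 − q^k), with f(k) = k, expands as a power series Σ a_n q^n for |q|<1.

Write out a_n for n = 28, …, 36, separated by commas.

d|28:{28,14,7,4,2,1}  Σf=28+14+7+4+2+1=56
n=29: 1·29 29·1  f→[1+29]=30
q^30  k|30↦f(k): 30:30 15:15 10:10 6:6 5:5 3:3 2:2 1:1  a_30=72
[q^31] f(31)=31,f(1)=1 ⇒ 32
n=32: 1·32 2·16 4·8 8·4 16·2 32·1  f→[1+2+4+8+16+32]=63
[q^33] f(1)=1,f(3)=3,f(11)=11,f(33)=33 ⇒ 48
n=34: 1·34 2·17 17·2 34·1  f→[1+2+17+34]=54
q^35  k|35↦f(k): 35:35 7:7 5:5 1:1  a_35=48
n=36: 1·36 2·18 3·12 4·9 6·6 9·4 12·3 18·2 36·1  f→[1+2+3+4+6+9+12+18+36]=91

56, 30, 72, 32, 63, 48, 54, 48, 91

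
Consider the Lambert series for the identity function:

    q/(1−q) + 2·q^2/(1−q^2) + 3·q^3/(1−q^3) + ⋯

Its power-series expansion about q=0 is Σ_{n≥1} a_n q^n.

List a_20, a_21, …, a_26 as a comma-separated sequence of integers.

[q^20] f(20)=20,f(10)=10,f(5)=5,f(4)=4,f(2)=2,f(1)=1 ⇒ 42
n=21: 1·21 3·7 7·3 21·1  f→[1+3+7+21]=32
n=22: 22·1 11·2 2·11 1·22  f→[22+11+2+1]=36
[q^23] f(23)=23,f(1)=1 ⇒ 24
n=24: 1·24 2·12 3·8 4·6 6·4 8·3 12·2 24·1  f→[1+2+3+4+6+8+12+24]=60
[q^25] f(1)=1,f(5)=5,f(25)=25 ⇒ 31
[q^26] f(26)=26,f(13)=13,f(2)=2,f(1)=1 ⇒ 42

42, 32, 36, 24, 60, 31, 42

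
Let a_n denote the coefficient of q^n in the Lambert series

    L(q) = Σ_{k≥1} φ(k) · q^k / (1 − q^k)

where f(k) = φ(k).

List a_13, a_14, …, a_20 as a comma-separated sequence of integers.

[q^13] φ(1)=1,φ(13)=12 ⇒ 13
n=14: 14·1 7·2 2·7 1·14  φ→[6+6+1+1]=14
d|15:{1,3,5,15}  Σφ=1+2+4+8=15
d|16:{16,8,4,2,1}  Σφ=8+4+2+1+1=16
d|17:{1,17}  Σφ=1+16=17
d|18:{1,2,3,6,9,18}  Σφ=1+1+2+2+6+6=18
[q^19] φ(19)=18,φ(1)=1 ⇒ 19
[q^20] φ(20)=8,φ(10)=4,φ(5)=4,φ(4)=2,φ(2)=1,φ(1)=1 ⇒ 20

13, 14, 15, 16, 17, 18, 19, 20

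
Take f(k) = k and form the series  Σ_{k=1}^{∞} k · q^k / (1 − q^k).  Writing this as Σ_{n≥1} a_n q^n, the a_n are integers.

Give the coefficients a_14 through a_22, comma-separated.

24, 24, 31, 18, 39, 20, 42, 32, 36

[q^14] f(14)=14,f(7)=7,f(2)=2,f(1)=1 ⇒ 24
n=15: 1·15 3·5 5·3 15·1  f→[1+3+5+15]=24
[q^16] f(1)=1,f(2)=2,f(4)=4,f(8)=8,f(16)=16 ⇒ 31
d|17:{1,17}  Σf=1+17=18
q^18  k|18↦f(k): 18:18 9:9 6:6 3:3 2:2 1:1  a_18=39
n=19: 1·19 19·1  f→[1+19]=20
d|20:{20,10,5,4,2,1}  Σf=20+10+5+4+2+1=42
d|21:{1,3,7,21}  Σf=1+3+7+21=32
[q^22] f(22)=22,f(11)=11,f(2)=2,f(1)=1 ⇒ 36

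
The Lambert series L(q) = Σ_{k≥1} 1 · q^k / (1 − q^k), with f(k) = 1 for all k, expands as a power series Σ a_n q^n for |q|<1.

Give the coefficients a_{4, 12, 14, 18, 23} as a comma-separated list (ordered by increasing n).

3, 6, 4, 6, 2

d|4:{4,2,1}  Σf=1+1+1=3
q^12  k|12↦f(k): 1:1 2:1 3:1 4:1 6:1 12:1  a_12=6
[q^14] f(14)=1,f(7)=1,f(2)=1,f(1)=1 ⇒ 4
d|18:{18,9,6,3,2,1}  Σf=1+1+1+1+1+1=6
n=23: 1·23 23·1  f→[1+1]=2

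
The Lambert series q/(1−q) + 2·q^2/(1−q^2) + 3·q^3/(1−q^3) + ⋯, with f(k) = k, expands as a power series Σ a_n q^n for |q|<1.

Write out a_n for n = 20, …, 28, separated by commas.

n=20: 1·20 2·10 4·5 5·4 10·2 20·1  f→[1+2+4+5+10+20]=42
[q^21] f(21)=21,f(7)=7,f(3)=3,f(1)=1 ⇒ 32
d|22:{1,2,11,22}  Σf=1+2+11+22=36
n=23: 1·23 23·1  f→[1+23]=24
q^24  k|24↦f(k): 24:24 12:12 8:8 6:6 4:4 3:3 2:2 1:1  a_24=60
q^25  k|25↦f(k): 1:1 5:5 25:25  a_25=31
n=26: 26·1 13·2 2·13 1·26  f→[26+13+2+1]=42
[q^27] f(27)=27,f(9)=9,f(3)=3,f(1)=1 ⇒ 40
n=28: 1·28 2·14 4·7 7·4 14·2 28·1  f→[1+2+4+7+14+28]=56

42, 32, 36, 24, 60, 31, 42, 40, 56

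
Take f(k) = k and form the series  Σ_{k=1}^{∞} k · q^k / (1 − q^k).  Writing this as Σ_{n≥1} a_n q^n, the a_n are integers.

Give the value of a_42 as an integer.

n=42: 42·1 21·2 14·3 7·6 6·7 3·14 2·21 1·42  f→[42+21+14+7+6+3+2+1]=96

a_42 = 96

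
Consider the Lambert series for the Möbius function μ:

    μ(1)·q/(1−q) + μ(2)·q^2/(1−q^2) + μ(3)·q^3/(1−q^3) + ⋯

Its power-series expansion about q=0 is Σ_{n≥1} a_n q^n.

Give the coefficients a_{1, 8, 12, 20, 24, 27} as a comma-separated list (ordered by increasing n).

n=1: 1·1  μ→[1]=1
q^8  k|8↦μ(k): 8:0 4:0 2:-1 1:1  a_8=0
d|12:{12,6,4,3,2,1}  Σμ=0+1+0+(-1)+(-1)+1=0
q^20  k|20↦μ(k): 1:1 2:-1 4:0 5:-1 10:1 20:0  a_20=0
q^24  k|24↦μ(k): 24:0 12:0 8:0 6:1 4:0 3:-1 2:-1 1:1  a_24=0
q^27  k|27↦μ(k): 1:1 3:-1 9:0 27:0  a_27=0

1, 0, 0, 0, 0, 0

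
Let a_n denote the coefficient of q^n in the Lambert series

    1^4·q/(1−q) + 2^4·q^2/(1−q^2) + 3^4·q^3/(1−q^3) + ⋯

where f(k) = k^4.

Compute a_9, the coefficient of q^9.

a_9 = 6643

[q^9] f(9)=6561,f(3)=81,f(1)=1 ⇒ 6643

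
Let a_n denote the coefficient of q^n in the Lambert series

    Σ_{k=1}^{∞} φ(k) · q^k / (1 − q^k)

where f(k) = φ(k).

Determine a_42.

[q^42] φ(1)=1,φ(2)=1,φ(3)=2,φ(6)=2,φ(7)=6,φ(14)=6,φ(21)=12,φ(42)=12 ⇒ 42

a_42 = 42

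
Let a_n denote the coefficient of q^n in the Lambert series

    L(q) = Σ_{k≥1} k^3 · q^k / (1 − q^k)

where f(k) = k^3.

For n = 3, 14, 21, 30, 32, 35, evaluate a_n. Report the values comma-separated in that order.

28, 3096, 9632, 31752, 37449, 43344

n=3: 1·3 3·1  f→[1+27]=28
q^14  k|14↦f(k): 1:1 2:8 7:343 14:2744  a_14=3096
[q^21] f(21)=9261,f(7)=343,f(3)=27,f(1)=1 ⇒ 9632
q^30  k|30↦f(k): 30:27000 15:3375 10:1000 6:216 5:125 3:27 2:8 1:1  a_30=31752
d|32:{1,2,4,8,16,32}  Σf=1+8+64+512+4096+32768=37449
d|35:{1,5,7,35}  Σf=1+125+343+42875=43344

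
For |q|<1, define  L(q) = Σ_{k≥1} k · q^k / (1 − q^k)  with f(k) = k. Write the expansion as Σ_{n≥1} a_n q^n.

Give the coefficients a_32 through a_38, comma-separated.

[q^32] f(32)=32,f(16)=16,f(8)=8,f(4)=4,f(2)=2,f(1)=1 ⇒ 63
n=33: 1·33 3·11 11·3 33·1  f→[1+3+11+33]=48
d|34:{1,2,17,34}  Σf=1+2+17+34=54
q^35  k|35↦f(k): 35:35 7:7 5:5 1:1  a_35=48
n=36: 36·1 18·2 12·3 9·4 6·6 4·9 3·12 2·18 1·36  f→[36+18+12+9+6+4+3+2+1]=91
d|37:{1,37}  Σf=1+37=38
q^38  k|38↦f(k): 1:1 2:2 19:19 38:38  a_38=60

63, 48, 54, 48, 91, 38, 60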